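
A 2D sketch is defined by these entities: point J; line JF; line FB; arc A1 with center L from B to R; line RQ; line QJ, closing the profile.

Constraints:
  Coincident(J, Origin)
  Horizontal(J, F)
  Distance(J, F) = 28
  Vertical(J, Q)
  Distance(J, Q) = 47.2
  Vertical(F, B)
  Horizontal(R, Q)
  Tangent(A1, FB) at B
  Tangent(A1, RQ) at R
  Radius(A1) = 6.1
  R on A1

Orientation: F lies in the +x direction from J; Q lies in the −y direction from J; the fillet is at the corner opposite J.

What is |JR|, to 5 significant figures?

52.033

J is at the origin; J and F share the same y with |JF| = 28.0 and F on the +x side, so F = (28.000, 0.0000). J and Q share the same x with |JQ| = 47.2 and Q on the −y side, so Q = (0.0000, -47.200). The virtual corner opposite J is at (28.000, -47.200). The tangent condition forces LB to be normal to FB and A1 meets RQ tangentially, so LR is at right angles to RQ, with radius 6.1, so the center L sits 6.1 in from both sides at L = (21.900, -41.100). That places the tangent points at B = (28.000, -41.100) on FB and R = (21.900, -47.200) on RQ. Then |JR| = |R − J| = 52.033.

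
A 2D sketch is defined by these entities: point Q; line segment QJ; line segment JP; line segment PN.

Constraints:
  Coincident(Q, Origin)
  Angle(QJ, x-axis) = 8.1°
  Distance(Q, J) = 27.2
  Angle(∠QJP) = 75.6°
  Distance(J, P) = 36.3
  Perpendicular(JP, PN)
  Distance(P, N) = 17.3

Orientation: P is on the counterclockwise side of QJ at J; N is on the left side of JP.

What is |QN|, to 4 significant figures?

30.89

Q is at the origin; QJ runs at 8.1° with length 27.2, so J = 27.2·(cos 8.1°, sin 8.1°) = (26.93, 3.833). ∠QJP = 75.6°, so JP runs at 8.1° + (180° − 75.6°) = 112.5° from the x-axis; with |JP| = 36.3, P = J + 36.3·(cos 112.5°, sin 112.5°) = (13.04, 37.37). JP ⟂ PN; with |PN| = 17.3 on the left of JP, N = P + 17.3·(-0.9239, -0.3827) = (-2.946, 30.75). Then |QN| = |N − Q| = 30.89.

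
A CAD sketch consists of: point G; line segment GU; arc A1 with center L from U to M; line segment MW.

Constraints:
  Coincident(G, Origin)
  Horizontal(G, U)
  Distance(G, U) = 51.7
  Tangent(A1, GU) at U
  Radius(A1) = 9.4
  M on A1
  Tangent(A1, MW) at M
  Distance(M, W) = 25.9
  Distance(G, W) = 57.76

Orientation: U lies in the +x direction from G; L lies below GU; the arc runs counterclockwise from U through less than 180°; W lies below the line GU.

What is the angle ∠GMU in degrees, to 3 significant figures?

118°

G is at the origin; G and U share the same y with |GU| = 51.7 and U on the +x side, so U = (51.7, 0.00). Since A1 is tangent to GU there, LU ⟂ GU, so L = U + (0, -9.4) = (51.7, -9.40). Since LM ⟂ MW (tangency), |LW| = √(9.4² + 25.9²) = 27.6 regardless of where M sits on A1. So W lies on both circle(G, 57.76) and circle(L, 27.6); the below-GU intersection is W = (45.1, -36.1). M is the foot of the tangent from W: M = (42.4, -10.4).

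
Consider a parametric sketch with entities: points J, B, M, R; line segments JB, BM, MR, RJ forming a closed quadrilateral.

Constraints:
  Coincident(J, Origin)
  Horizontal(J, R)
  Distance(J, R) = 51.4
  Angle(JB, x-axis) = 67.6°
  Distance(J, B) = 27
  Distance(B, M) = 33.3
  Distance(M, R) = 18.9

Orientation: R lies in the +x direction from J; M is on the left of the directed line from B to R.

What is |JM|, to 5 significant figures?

45.707

J is at the origin; J and R share the same y with |JR| = 51.4 and R in +x, so R = (51.4, 0). JB runs at 67.6° with |JB| = 27.0, so B = (10.289, 24.963). M is determined by |BM| = 33.3 and |MR| = 18.9 together: it lies at the intersection of circle(B, 33.3) and circle(R, 18.9). With |BR| = 48.096, the foot of the radical line on BR is 31.862 from B and the perpendicular offset is √(33.3² − 31.862²) = 9.6784. Taking the left-of-BR solution: M = (42.547, 16.698).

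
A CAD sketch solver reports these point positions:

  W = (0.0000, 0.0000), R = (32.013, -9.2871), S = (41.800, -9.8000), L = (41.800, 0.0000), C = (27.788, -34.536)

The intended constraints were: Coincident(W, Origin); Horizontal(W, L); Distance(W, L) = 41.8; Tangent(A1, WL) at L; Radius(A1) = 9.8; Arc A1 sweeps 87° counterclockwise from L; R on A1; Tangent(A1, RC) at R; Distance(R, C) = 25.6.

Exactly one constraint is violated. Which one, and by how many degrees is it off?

Tangent(A1, RC) at R — off by 6.50°.

W = (0.00, 0.00) ✓; W.y = 0.00, L.y = 0.00 ✓; |WL| = 41.80 ✓; ∠(SL, LW) = 90.00° ✓; |SL| = 9.800 ✓; bearing(S→R) − bearing(S→L) = 87.00° ✓; |SR| = 9.800 ✓; ∠(SR, RC) = 96.50° ✗; |RC| = 25.60 ✓.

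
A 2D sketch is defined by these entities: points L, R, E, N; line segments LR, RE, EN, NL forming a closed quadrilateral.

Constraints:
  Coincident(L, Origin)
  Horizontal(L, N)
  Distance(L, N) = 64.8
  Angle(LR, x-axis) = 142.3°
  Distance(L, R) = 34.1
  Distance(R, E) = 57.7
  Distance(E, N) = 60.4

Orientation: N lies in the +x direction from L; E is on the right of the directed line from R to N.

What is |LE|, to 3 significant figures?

25.7

L is at the origin; L and N share the same y with |LN| = 64.8 and N in +x, so N = (64.8, 0). LR runs at 142.3° with |LR| = 34.1, so R = (-27.0, 20.9). E is determined by |RE| = 57.7 and |EN| = 60.4 together: it lies at the intersection of circle(R, 57.7) and circle(N, 60.4). With |RN| = 94.1, the foot of the radical line on RN is 45.4 from R and the perpendicular offset is √(57.7² − 45.4²) = 35.7. Taking the right-of-RN solution: E = (9.36, -24.0).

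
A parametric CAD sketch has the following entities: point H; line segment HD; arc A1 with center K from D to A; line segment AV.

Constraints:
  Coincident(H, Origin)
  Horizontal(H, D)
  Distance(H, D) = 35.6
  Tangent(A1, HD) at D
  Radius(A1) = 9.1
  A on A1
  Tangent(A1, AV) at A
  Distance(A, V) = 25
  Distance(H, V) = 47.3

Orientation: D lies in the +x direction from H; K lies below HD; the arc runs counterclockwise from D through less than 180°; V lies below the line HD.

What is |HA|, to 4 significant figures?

28.78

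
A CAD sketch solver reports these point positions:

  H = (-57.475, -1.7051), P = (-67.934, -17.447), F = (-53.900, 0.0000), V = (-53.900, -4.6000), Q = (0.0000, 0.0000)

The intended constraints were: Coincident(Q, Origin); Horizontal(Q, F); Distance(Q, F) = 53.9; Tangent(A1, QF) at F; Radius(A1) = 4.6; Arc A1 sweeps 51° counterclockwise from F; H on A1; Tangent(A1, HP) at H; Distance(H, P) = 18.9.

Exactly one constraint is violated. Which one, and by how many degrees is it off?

Tangent(A1, HP) at H — off by 5.40°.

Q = (0.00, 0.00) ✓; Q.y = 0.00, F.y = 0.00 ✓; |QF| = 53.90 ✓; ∠(VF, FQ) = 90.00° ✓; |VF| = 4.600 ✓; bearing(V→H) − bearing(V→F) = 51.00° ✓; |VH| = 4.600 ✓; ∠(VH, HP) = 84.60° ✗; |HP| = 18.90 ✓.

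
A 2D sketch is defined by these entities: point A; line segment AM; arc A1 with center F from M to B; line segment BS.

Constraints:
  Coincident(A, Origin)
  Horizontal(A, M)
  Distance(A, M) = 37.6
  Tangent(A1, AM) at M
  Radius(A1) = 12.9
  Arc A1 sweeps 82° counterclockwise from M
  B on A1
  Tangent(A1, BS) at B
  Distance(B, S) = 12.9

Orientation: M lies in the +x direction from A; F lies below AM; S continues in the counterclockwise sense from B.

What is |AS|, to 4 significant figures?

33.18

A is at the origin; A and M share the same y with |AM| = 37.6 and M on the +x side, so M = (37.60, 0.000). Since A1 is tangent to AM there, FM ⟂ AM, so F = M + (0, -12.9) = (37.60, -12.90). On A1, M sits at bearing 90° from F; an 82° counterclockwise sweep puts B at bearing 172°, so B = F + 12.9·(cos 172°, sin 172°) = (24.83, -11.10). The tangent condition forces FB to be normal to BS, so BS runs along (−sin 172°, cos 172°); with |BS| = 12.9, S = (23.03, -23.88). Then |AS| = |S − A| = 33.18.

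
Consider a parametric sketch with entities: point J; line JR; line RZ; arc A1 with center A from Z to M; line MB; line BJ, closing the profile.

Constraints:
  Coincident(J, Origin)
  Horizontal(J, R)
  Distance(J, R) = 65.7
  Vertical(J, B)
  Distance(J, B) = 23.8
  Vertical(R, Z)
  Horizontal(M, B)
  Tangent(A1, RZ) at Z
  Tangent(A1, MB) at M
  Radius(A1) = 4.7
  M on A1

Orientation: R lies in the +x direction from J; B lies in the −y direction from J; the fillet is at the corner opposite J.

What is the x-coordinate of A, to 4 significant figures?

61.00

JB is vertical with |JB| = 23.8 and B on the −y side, so B = (0.000, -23.80). The virtual corner opposite J is at (65.70, -23.80). Since A1 is tangent to RZ there, AZ ⟂ RZ and tangency of A1 to MB means the radius AM is perpendicular to MB, with radius 4.7, so the center A sits 4.7 in from both sides at A = (61.00, -19.10). So A.x = 61.00.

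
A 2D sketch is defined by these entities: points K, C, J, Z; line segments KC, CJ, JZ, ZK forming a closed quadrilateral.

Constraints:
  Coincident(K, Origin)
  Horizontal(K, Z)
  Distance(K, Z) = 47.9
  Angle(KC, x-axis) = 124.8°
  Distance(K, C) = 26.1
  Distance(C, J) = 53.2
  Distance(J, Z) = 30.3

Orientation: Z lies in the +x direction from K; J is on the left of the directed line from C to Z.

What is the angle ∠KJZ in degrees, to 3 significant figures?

72.4°

Checks: |CJ| = 53.20 ✓; |JZ| = 30.30 ✓.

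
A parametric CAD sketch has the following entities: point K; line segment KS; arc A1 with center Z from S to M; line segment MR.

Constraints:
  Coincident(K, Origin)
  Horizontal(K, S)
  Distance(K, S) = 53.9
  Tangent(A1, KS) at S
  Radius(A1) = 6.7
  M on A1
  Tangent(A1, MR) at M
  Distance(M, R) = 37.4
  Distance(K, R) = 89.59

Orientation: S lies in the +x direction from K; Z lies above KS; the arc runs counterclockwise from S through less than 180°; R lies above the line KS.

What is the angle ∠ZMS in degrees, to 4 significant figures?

67.21°

Checks: |ZS| = 6.700 ✓; |ZM| = 6.700 ✓; ∠(ZM, MR) = 90.00° ✓; |MR| = 37.40 ✓; |KR| = 89.59 ✓.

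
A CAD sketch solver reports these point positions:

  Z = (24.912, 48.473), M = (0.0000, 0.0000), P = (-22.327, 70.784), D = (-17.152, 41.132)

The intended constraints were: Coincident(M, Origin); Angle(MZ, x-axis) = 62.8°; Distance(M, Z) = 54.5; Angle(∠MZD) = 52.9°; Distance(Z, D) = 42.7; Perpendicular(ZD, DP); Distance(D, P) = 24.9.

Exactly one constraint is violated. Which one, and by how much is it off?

Distance(D, P) = 24.9 — off by 5.20.

M = (0.00, 0.00) ✓; MZ at 62.80° ✓; |MZ| = 54.50 ✓; ∠MZD = 52.90° ✓; |ZD| = 42.70 ✓; ∠(ZD, DP) = 90.00° ✓; |DP| = 30.10 ✗.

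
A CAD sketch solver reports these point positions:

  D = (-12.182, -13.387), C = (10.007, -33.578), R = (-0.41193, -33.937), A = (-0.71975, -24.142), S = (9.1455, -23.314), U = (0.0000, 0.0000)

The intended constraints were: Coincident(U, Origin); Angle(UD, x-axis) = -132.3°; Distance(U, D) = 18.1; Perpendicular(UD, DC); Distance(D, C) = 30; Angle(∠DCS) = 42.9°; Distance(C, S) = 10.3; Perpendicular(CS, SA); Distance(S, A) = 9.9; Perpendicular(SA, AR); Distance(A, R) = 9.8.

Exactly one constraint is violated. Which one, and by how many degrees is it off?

Perpendicular(SA, AR) — off by 3.00°.

U = (0.00, 0.00) ✓; UD at -132.3° ✓; |UD| = 18.10 ✓; ∠(UD, DC) = 90.00° ✓; |DC| = 30.00 ✓; ∠DCS = 42.90° ✓; |CS| = 10.30 ✓; ∠(CS, SA) = 90.00° ✓; |SA| = 9.900 ✓; ∠(SA, AR) = 87.00° ✗; |AR| = 9.800 ✓.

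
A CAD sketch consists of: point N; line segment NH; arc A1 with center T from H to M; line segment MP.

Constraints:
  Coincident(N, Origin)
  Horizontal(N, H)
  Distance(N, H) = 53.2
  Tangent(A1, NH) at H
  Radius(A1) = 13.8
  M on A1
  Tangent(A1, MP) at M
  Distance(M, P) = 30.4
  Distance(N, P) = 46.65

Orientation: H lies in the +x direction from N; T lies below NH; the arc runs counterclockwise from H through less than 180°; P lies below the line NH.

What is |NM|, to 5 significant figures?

41.333

Checks: |TM| = 13.80 ✓; ∠(TM, MP) = 90.00° ✓; |MP| = 30.40 ✓; |NP| = 46.65 ✓.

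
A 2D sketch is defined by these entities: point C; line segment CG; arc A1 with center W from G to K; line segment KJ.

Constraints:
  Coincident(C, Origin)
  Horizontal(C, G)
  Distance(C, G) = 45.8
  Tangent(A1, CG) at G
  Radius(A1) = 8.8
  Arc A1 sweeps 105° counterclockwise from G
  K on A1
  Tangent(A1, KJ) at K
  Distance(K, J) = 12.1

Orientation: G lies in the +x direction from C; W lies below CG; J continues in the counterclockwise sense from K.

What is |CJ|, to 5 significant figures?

46.400

On A1, G sits at bearing 90° from W; a 105° counterclockwise sweep puts K at bearing 195°, so K = W + 8.8·(cos 195°, sin 195°) = (37.300, -11.078). A1 meets KJ tangentially, so WK is at right angles to KJ, so KJ runs along (−sin 195°, cos 195°); with |KJ| = 12.1, J = (40.432, -22.765). Then |CJ| = |J − C| = 46.400.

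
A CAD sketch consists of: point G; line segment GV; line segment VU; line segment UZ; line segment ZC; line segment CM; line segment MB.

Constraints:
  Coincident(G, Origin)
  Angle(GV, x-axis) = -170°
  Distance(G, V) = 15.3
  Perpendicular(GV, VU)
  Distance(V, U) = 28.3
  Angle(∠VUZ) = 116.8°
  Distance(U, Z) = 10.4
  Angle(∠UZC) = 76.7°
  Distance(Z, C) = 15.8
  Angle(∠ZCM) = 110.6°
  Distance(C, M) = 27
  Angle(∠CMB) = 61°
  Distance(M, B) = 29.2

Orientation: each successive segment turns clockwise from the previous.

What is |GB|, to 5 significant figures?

41.727

G is at the origin; GV runs at -170.0° with length 15.3, so V = (-15.068, -2.6568). GV is perpendicular to VU, so VU runs at 100.00°; with |VU| = 28.3, U = (-19.982, 25.213). ∠VUZ = 116.8° gives UZ at 36.800° from the x-axis; with |UZ| = 10.4, Z = (-11.654, 31.443). ∠UZC = 76.7° gives ZC at -66.500° from the x-axis; with |ZC| = 15.8, C = (-5.3540, 16.954). ∠ZCM = 110.6° gives CM at -135.90° from the x-axis; with |CM| = 27.0, M = (-24.743, -1.8361). ∠CMB = 61.0° gives MB at 105.10° from the x-axis; with |MB| = 29.2, B = (-32.350, 26.356). Then |GB| = |B − G| = 41.727.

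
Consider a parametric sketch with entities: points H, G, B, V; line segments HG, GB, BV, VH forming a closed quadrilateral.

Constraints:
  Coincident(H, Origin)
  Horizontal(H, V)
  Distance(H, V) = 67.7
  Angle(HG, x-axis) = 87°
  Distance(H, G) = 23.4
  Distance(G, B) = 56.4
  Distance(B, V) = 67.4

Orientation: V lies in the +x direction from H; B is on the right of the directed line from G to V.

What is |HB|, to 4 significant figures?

33.67

H is at the origin; HV is horizontal with |HV| = 67.7 and V in +x, so V = (67.7, 0). HG runs at 87.0° with |HG| = 23.4, so G = (1.225, 23.37). B is determined by |GB| = 56.4 and |BV| = 67.4 together: it lies at the intersection of circle(G, 56.4) and circle(V, 67.4). With |GV| = 70.46, the foot of the radical line on GV is 25.57 from G and the perpendicular offset is √(56.4² − 25.57²) = 50.27. Taking the right-of-GV solution: B = (8.674, -32.54).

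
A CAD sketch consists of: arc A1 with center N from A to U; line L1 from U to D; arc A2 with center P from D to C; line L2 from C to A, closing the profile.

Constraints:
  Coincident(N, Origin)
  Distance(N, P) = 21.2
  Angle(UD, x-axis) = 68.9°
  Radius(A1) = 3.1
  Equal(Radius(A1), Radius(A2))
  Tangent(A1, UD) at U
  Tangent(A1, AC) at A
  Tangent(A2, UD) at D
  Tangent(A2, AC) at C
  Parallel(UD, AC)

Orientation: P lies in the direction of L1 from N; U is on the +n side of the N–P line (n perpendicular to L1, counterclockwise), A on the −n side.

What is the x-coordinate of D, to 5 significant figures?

4.7398

The slot axis is L1's direction at 68.9°, so u = (cos 68.9°, sin 68.9°) = (0.36000, 0.93295) and n = (−sin 68.9°, cos 68.9°) = (-0.93295, 0.36000). N is at the origin and P lies 21.2 along u from N, so P = 21.2·u = (7.6319, 19.779). Tangency of A1 to both parallel lines with radius 3.1 puts U and A at N ± 3.1·n: U = (-2.8922, 1.1160), A = (2.8922, -1.1160). Equal radii place D and C the same way about P: D = P + 3.1·n = (4.7398, 20.895), C = P − 3.1·n = (10.524, 18.663). So D.x = 4.7398.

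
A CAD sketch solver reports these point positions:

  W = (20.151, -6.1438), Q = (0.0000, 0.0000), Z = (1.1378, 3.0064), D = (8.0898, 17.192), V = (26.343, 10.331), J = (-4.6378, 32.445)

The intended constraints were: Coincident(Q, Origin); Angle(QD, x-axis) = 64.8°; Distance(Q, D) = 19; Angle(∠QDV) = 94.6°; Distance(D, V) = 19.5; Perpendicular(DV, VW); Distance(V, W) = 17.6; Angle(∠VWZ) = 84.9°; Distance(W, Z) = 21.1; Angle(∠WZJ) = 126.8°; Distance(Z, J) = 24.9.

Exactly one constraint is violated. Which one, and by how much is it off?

Distance(Z, J) = 24.9 — off by 5.10.

Q = (0.00, 0.00) ✓; QD at 64.80° ✓; |QD| = 19.00 ✓; ∠QDV = 94.60° ✓; |DV| = 19.50 ✓; ∠(DV, VW) = 90.00° ✓; |VW| = 17.60 ✓; ∠VWZ = 84.90° ✓; |WZ| = 21.10 ✓; ∠WZJ = 126.8° ✓; |ZJ| = 30.00 ✗.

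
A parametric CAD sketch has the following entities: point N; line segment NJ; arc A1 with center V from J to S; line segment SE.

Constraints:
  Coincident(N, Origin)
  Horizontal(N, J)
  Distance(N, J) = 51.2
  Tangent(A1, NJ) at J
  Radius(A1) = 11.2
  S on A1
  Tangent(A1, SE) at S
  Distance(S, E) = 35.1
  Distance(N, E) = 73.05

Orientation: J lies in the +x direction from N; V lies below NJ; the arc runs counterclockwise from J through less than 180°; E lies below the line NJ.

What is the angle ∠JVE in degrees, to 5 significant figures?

173.74°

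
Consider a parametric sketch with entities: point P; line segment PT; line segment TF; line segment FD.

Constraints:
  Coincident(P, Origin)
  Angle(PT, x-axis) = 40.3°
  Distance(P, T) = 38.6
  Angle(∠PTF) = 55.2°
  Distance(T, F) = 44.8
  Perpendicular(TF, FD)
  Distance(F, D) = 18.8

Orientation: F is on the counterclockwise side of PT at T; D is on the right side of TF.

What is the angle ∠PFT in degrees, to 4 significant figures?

54.31°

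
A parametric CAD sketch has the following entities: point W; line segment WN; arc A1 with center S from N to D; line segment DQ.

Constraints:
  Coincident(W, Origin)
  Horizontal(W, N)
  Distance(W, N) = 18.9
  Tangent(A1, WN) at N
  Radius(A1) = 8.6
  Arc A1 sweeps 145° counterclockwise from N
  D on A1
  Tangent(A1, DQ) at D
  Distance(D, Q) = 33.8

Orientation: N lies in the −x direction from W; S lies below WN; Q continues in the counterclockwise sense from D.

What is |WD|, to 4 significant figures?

28.51

W is at the origin; WN is horizontal with |WN| = 18.9 and N on the −x side, so N = (-18.90, 0.000). Tangency of A1 to WN means the radius SN is perpendicular to WN, so S = N + (0, -8.6) = (-18.90, -8.600). On A1, N sits at bearing 90° from S; a 145° counterclockwise sweep puts D at bearing 235°, so D = S + 8.6·(cos 235°, sin 235°) = (-23.83, -15.64). Then |WD| = |D − W| = 28.51.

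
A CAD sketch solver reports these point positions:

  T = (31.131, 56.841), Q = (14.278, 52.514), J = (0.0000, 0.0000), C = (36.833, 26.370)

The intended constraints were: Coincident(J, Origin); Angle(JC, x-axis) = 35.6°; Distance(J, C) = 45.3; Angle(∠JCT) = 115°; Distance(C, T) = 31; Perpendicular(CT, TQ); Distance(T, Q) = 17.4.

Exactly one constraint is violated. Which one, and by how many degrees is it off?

Perpendicular(CT, TQ) — off by 3.80°.

J = (0.00, 0.00) ✓; JC at 35.60° ✓; |JC| = 45.30 ✓; ∠JCT = 115.0° ✓; |CT| = 31.00 ✓; ∠(CT, TQ) = 93.80° ✗; |TQ| = 17.40 ✓.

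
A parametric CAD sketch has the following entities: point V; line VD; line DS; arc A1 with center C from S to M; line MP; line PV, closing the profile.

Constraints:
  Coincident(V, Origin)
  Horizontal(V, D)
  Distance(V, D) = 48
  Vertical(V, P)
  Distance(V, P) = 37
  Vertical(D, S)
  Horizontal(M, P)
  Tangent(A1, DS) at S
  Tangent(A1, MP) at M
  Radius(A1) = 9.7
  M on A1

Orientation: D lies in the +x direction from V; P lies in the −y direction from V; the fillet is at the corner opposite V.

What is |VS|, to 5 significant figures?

55.220

V is at the origin; V and D share the same y with |VD| = 48.0 and D on the +x side, so D = (48.000, 0.0000). VP is vertical with |VP| = 37.0 and P on the −y side, so P = (0.0000, -37.000). The virtual corner opposite V is at (48.000, -37.000). Since A1 is tangent to DS there, CS ⟂ DS and the tangent condition forces CM to be normal to MP, with radius 9.7, so the center C sits 9.7 in from both sides at C = (38.300, -27.300). That places the tangent points at S = (48.000, -27.300) on DS and M = (38.300, -37.000) on MP. Then |VS| = |S − V| = 55.220.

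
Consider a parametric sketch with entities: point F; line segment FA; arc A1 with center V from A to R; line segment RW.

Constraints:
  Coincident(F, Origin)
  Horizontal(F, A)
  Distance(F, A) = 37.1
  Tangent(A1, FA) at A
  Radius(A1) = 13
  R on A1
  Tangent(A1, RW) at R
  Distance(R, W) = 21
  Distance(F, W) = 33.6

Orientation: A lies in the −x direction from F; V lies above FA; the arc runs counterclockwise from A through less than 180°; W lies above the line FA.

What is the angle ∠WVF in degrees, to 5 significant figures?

58.090°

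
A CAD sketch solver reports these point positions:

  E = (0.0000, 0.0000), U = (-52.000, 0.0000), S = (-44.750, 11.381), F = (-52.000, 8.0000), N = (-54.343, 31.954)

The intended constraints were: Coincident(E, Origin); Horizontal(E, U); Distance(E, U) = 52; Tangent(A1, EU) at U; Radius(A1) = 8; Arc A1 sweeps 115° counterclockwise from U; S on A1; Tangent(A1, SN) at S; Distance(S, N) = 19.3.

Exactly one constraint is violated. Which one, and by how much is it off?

Distance(S, N) = 19.3 — off by 3.40.

E = (0.00, 0.00) ✓; E.y = 0.00, U.y = 0.00 ✓; |EU| = 52.00 ✓; ∠(FU, UE) = 90.00° ✓; |FU| = 8.000 ✓; bearing(F→S) − bearing(F→U) = 115.0° ✓; |FS| = 8.000 ✓; ∠(FS, SN) = 90.00° ✓; |SN| = 22.70 ✗.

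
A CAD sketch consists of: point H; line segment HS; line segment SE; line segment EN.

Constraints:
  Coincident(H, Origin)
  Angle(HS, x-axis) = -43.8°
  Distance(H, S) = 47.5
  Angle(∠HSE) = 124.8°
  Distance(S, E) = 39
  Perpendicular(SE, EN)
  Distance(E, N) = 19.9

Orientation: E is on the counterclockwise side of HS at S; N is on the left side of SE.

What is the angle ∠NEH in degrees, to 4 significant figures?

59.46°

∠HSE = 124.8°, so SE runs at -43.8° + (180° − 124.8°) = 11.40° from the x-axis; with |SE| = 39.0, E = S + 39.0·(cos 11.40°, sin 11.40°) = (72.51, -25.17). SE is perpendicular to EN; with |EN| = 19.9 on the left of SE, N = E + 19.9·(-0.1977, 0.9803) = (68.58, -5.661). Then cos ∠NEH = EN·EH / (|EN||EH|), giving 59.46°.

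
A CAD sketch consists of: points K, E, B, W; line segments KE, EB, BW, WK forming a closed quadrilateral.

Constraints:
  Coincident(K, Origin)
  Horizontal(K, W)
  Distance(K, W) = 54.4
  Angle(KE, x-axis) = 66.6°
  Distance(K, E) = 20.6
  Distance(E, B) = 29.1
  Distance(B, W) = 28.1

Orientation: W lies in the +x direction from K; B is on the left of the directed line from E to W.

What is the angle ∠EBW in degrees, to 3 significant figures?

122°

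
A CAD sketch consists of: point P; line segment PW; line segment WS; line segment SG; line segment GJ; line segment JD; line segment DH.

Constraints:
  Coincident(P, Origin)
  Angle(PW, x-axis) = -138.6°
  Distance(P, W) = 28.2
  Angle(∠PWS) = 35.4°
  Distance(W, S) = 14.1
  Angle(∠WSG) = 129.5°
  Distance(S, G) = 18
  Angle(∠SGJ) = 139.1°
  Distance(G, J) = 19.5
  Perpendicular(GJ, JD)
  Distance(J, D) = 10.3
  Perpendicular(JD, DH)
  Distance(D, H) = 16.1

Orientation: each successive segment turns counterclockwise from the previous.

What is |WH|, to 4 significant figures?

22.81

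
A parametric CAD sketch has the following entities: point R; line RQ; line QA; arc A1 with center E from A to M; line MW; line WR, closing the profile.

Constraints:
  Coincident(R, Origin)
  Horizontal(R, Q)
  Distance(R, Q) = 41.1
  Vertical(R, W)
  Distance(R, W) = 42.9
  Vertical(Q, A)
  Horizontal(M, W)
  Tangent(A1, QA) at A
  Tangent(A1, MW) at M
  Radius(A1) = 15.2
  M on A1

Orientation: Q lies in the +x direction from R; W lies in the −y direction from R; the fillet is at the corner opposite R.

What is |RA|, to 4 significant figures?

49.56

R is at the origin; R and Q share the same y with |RQ| = 41.1 and Q on the +x side, so Q = (41.10, 0.000). R and W share the same x with |RW| = 42.9 and W on the −y side, so W = (0.000, -42.90). The virtual corner opposite R is at (41.10, -42.90). Tangency of A1 to QA means the radius EA is perpendicular to QA and since A1 is tangent to MW there, EM ⟂ MW, with radius 15.2, so the center E sits 15.2 in from both sides at E = (25.90, -27.70). That places the tangent points at A = (41.10, -27.70) on QA and M = (25.90, -42.90) on MW. Then |RA| = |A − R| = 49.56.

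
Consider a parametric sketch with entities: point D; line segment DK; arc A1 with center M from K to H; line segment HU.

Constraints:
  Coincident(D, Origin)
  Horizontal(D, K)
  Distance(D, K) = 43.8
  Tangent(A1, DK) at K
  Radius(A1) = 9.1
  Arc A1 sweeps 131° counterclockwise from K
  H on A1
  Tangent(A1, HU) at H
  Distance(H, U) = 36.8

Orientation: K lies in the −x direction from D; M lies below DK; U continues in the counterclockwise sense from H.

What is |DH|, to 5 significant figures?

52.862

D is at the origin; DK is horizontal with |DK| = 43.8 and K on the −x side, so K = (-43.800, 0.0000). A1 meets DK tangentially, so MK is at right angles to DK, so M = K + (0, -9.1) = (-43.800, -9.1000). On A1, K sits at bearing 90° from M; a 131° counterclockwise sweep puts H at bearing 221°, so H = M + 9.1·(cos 221°, sin 221°) = (-50.668, -15.070). Then |DH| = |H − D| = 52.862.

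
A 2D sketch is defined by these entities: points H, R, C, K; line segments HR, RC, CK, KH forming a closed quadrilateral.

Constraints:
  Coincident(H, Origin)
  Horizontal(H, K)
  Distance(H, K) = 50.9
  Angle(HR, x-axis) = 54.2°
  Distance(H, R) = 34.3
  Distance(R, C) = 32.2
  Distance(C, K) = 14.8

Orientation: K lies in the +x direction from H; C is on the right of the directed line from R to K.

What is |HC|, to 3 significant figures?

36.1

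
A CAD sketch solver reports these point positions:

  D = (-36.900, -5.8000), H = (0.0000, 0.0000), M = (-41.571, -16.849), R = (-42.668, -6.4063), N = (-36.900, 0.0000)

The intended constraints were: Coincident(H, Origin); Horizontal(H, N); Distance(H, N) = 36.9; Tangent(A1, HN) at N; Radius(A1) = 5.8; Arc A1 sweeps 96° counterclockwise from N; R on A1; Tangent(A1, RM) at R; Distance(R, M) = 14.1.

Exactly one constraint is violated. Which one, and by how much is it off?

Distance(R, M) = 14.1 — off by 3.60.

H = (0.00, 0.00) ✓; H.y = 0.00, N.y = 0.00 ✓; |HN| = 36.90 ✓; ∠(DN, NH) = 90.00° ✓; |DN| = 5.800 ✓; bearing(D→R) − bearing(D→N) = 96.00° ✓; |DR| = 5.800 ✓; ∠(DR, RM) = 90.00° ✓; |RM| = 10.50 ✗.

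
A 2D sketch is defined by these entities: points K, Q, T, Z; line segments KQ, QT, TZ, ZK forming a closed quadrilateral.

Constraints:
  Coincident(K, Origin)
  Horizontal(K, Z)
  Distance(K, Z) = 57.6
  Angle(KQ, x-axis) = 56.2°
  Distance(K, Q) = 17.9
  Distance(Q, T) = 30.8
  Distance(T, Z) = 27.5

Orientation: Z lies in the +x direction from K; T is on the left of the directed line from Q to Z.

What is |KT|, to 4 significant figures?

45.36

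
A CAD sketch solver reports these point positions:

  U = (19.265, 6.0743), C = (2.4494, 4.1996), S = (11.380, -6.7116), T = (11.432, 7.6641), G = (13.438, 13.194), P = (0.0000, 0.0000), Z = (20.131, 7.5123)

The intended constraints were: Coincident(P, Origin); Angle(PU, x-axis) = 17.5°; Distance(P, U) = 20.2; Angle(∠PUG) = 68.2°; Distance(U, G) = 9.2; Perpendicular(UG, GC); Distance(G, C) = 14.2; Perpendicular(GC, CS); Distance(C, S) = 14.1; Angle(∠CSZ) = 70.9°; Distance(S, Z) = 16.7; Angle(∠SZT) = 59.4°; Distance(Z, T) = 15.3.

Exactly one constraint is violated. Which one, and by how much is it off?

Distance(Z, T) = 15.3 — off by 6.60.

P = (0.00, 0.00) ✓; PU at 17.50° ✓; |PU| = 20.20 ✓; ∠PUG = 68.20° ✓; |UG| = 9.200 ✓; ∠(UG, GC) = 90.00° ✓; |GC| = 14.20 ✓; ∠(GC, CS) = 90.00° ✓; |CS| = 14.10 ✓; ∠CSZ = 70.90° ✓; |SZ| = 16.70 ✓; ∠SZT = 59.40° ✓; |ZT| = 8.700 ✗.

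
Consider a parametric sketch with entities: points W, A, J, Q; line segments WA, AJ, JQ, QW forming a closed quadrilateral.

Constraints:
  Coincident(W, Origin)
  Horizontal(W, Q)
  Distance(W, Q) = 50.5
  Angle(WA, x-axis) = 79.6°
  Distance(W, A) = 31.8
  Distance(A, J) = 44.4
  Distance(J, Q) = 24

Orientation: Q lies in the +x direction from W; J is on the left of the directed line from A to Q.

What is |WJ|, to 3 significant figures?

55.0

Checks: |AJ| = 44.40 ✓; |JQ| = 24.00 ✓.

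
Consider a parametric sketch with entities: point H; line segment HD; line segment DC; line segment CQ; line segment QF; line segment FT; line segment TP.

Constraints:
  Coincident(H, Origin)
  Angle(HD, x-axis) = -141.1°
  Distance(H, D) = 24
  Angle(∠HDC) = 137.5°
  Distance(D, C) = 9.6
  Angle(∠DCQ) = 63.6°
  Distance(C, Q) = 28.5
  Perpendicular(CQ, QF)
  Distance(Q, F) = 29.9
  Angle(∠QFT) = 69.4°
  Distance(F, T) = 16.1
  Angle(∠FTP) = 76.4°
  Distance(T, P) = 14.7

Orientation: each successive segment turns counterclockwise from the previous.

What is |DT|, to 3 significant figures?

18.1

H is at the origin; HD runs at -141.1° with length 24.0, so D = (-18.7, -15.1). ∠HDC = 137.5° gives DC at -98.6° from the x-axis; with |DC| = 9.6, C = (-20.1, -24.6). ∠DCQ = 63.6° gives CQ at 17.8° from the x-axis; with |CQ| = 28.5, Q = (7.02, -15.9). The perpendicularity gives QF at right angles to CQ, so QF runs at 108°; with |QF| = 29.9, F = (-2.12, 12.6). ∠QFT = 69.4° gives FT at -142° from the x-axis; with |FT| = 16.1, T = (-14.7, 2.62). Then |DT| = |T − D| = 18.1.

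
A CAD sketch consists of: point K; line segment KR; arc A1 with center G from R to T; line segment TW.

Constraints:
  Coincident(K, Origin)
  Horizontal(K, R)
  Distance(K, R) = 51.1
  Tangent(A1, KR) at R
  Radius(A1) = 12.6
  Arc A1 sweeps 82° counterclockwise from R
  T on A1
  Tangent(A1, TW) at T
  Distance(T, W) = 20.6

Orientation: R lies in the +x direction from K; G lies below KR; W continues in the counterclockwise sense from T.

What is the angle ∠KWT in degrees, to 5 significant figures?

56.851°

K is at the origin; K and R share the same y with |KR| = 51.1 and R on the +x side, so R = (51.100, 0.0000). The tangent condition forces GR to be normal to KR, so G = R + (0, -12.6) = (51.100, -12.600). On A1, R sits at bearing 90° from G; an 82° counterclockwise sweep puts T at bearing 172°, so T = G + 12.6·(cos 172°, sin 172°) = (38.623, -10.846). Tangency of A1 to TW means the radius GT is perpendicular to TW, so TW runs along (−sin 172°, cos 172°); with |TW| = 20.6, W = (35.756, -31.246). Then cos ∠KWT = WK·WT / (|WK||WT|), giving 56.851°.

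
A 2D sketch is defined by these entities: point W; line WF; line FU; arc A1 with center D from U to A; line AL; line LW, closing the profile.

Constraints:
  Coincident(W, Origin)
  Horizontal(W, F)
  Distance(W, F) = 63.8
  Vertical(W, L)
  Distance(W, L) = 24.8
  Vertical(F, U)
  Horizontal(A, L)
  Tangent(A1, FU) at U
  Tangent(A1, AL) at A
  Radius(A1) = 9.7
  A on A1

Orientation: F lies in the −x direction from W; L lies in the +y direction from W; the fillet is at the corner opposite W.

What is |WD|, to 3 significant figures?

56.2

W and L share the same x with |WL| = 24.8 and L on the +y side, so L = (0.00, 24.8). The virtual corner opposite W is at (-63.8, 24.8). Tangency of A1 to FU means the radius DU is perpendicular to FU and since A1 is tangent to AL there, DA ⟂ AL, with radius 9.7, so the center D sits 9.7 in from both sides at D = (-54.1, 15.1). Then |WD| = |D − W| = 56.2.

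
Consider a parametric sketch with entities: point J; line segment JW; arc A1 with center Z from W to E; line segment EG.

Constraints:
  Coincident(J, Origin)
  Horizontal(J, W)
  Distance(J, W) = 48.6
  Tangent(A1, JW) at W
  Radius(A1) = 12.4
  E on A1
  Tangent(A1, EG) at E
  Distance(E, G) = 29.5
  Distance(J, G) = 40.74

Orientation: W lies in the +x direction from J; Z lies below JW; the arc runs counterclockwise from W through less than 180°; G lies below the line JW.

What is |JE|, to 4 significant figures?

38.18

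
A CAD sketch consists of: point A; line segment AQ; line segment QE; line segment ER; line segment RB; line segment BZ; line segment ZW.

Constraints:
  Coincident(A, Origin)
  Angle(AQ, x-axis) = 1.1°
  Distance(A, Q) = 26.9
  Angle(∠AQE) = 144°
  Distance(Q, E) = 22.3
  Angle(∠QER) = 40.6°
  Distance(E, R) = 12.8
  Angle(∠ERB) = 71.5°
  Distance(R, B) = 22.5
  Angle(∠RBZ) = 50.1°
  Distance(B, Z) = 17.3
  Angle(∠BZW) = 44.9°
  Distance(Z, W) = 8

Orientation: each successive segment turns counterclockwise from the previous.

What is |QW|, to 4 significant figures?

13.94

∠RBZ = 50.1° gives BZ at 54.90° from the x-axis; with |BZ| = 17.3, Z = (47.68, 7.170). ∠BZW = 44.9° gives ZW at -170.0° from the x-axis; with |ZW| = 8.0, W = (39.80, 5.781). Then |QW| = |W − Q| = 13.94.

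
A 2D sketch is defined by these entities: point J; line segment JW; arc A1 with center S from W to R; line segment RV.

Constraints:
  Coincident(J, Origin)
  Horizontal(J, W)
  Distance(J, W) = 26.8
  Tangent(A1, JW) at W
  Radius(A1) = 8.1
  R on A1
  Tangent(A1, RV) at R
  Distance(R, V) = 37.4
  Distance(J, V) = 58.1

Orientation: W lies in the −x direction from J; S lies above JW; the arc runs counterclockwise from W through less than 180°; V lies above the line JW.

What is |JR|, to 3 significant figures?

22.9

Checks: |SW| = 8.100 ✓; |SR| = 8.100 ✓; ∠(SR, RV) = 90.00° ✓; |RV| = 37.40 ✓; |JV| = 58.10 ✓.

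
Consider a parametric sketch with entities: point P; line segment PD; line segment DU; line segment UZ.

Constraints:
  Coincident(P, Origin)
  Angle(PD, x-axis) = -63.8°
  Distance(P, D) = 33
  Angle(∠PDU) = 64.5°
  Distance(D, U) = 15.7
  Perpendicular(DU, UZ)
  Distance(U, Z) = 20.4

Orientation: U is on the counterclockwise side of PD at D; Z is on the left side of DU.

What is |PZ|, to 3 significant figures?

9.50

∠PDU = 64.5°, so DU runs at -63.8° + (180° − 64.5°) = 51.7° from the x-axis; with |DU| = 15.7, U = D + 15.7·(cos 51.7°, sin 51.7°) = (24.3, -17.3). DU ⟂ UZ; with |UZ| = 20.4 on the left of DU, Z = U + 20.4·(-0.785, 0.620) = (8.29, -4.65). Then |PZ| = |Z − P| = 9.50.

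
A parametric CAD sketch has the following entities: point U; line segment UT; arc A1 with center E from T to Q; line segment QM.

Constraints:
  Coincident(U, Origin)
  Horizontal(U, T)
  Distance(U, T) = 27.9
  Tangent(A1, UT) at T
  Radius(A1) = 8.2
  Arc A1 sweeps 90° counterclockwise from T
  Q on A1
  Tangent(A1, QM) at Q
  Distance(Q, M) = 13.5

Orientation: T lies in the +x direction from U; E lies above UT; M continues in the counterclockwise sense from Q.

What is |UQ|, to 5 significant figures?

37.020

U is at the origin; UT is horizontal with |UT| = 27.9 and T on the +x side, so T = (27.900, 0.0000). Tangency of A1 to UT means the radius ET is perpendicular to UT, so E = T + (0, 8.2) = (27.900, 8.2000). On A1, T sits at bearing -90° from E; a 90° counterclockwise sweep puts Q at bearing 0°, so Q = E + 8.2·(cos 0°, sin 0°) = (36.100, 8.2000). Then |UQ| = |Q − U| = 37.020.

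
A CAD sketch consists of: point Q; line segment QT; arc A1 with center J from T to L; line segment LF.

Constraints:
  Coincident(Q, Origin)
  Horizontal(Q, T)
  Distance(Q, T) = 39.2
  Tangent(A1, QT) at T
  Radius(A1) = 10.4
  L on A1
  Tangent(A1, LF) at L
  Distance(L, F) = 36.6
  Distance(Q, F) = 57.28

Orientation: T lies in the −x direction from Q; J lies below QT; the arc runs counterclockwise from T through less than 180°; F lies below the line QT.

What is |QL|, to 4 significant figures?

50.76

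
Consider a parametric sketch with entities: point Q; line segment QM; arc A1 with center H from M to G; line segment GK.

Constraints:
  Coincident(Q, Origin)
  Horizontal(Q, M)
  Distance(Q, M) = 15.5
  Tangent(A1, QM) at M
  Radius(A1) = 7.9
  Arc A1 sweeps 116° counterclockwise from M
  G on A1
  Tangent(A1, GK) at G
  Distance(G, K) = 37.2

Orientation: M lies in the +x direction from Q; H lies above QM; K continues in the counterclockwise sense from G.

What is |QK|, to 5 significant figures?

45.238

Q is at the origin; Q and M share the same y with |QM| = 15.5 and M on the +x side, so M = (15.500, 0.0000). Since A1 is tangent to QM there, HM ⟂ QM, so H = M + (0, 7.9) = (15.500, 7.9000). On A1, M sits at bearing -90° from H; a 116° counterclockwise sweep puts G at bearing 26°, so G = H + 7.9·(cos 26°, sin 26°) = (22.600, 11.363). Since A1 is tangent to GK there, HG ⟂ GK, so GK runs along (−sin 26°, cos 26°); with |GK| = 37.2, K = (6.2931, 44.798). Then |QK| = |K − Q| = 45.238.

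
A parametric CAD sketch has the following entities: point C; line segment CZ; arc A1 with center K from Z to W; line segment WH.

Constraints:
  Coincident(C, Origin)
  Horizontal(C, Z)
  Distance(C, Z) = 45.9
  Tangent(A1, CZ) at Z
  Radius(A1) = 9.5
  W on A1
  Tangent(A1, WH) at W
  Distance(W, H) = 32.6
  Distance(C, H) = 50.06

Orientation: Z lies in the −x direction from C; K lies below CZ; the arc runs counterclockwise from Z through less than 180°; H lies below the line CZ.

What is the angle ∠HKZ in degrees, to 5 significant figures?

152.93°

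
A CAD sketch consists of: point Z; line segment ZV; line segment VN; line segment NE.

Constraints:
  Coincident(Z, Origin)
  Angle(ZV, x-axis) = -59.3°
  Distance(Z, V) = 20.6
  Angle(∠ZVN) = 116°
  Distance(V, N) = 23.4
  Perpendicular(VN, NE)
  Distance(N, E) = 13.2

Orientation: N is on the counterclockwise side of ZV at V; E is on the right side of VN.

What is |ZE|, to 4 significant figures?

45.36

∠ZVN = 116.0°, so VN runs at -59.3° + (180° − 116.0°) = 4.700° from the x-axis; with |VN| = 23.4, N = V + 23.4·(cos 4.700°, sin 4.700°) = (33.84, -15.80). The perpendicularity gives NE at right angles to VN; with |NE| = 13.2 on the right of VN, E = N + 13.2·(0.08194, -0.9966) = (34.92, -28.95). Then |ZE| = |E − Z| = 45.36.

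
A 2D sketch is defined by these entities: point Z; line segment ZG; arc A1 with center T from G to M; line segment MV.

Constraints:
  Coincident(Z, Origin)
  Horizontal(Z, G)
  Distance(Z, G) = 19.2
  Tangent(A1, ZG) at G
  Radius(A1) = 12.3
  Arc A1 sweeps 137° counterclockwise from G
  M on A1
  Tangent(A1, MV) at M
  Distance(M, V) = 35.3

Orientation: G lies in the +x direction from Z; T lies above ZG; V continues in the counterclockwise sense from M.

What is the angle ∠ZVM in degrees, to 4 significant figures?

49.24°

Z is at the origin; ZG is horizontal with |ZG| = 19.2 and G on the +x side, so G = (19.20, 0.000). Tangency of A1 to ZG means the radius TG is perpendicular to ZG, so T = G + (0, 12.3) = (19.20, 12.30). On A1, G sits at bearing -90° from T; a 137° counterclockwise sweep puts M at bearing 47°, so M = T + 12.3·(cos 47°, sin 47°) = (27.59, 21.30). A1 meets MV tangentially, so TM is at right angles to MV, so MV runs along (−sin 47°, cos 47°); with |MV| = 35.3, V = (1.772, 45.37). Then cos ∠ZVM = VZ·VM / (|VZ||VM|), giving 49.24°.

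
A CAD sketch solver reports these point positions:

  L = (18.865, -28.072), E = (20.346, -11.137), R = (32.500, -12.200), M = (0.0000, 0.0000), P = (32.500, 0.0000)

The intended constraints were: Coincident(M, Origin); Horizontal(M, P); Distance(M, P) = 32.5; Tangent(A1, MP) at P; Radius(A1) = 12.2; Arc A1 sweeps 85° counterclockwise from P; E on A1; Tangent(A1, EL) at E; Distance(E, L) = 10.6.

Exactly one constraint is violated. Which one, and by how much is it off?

Distance(E, L) = 10.6 — off by 6.40.

M = (0.00, 0.00) ✓; M.y = 0.00, P.y = 0.00 ✓; |MP| = 32.50 ✓; ∠(RP, PM) = 90.00° ✓; |RP| = 12.20 ✓; bearing(R→E) − bearing(R→P) = 85.00° ✓; |RE| = 12.20 ✓; ∠(RE, EL) = 90.00° ✓; |EL| = 17.00 ✗.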